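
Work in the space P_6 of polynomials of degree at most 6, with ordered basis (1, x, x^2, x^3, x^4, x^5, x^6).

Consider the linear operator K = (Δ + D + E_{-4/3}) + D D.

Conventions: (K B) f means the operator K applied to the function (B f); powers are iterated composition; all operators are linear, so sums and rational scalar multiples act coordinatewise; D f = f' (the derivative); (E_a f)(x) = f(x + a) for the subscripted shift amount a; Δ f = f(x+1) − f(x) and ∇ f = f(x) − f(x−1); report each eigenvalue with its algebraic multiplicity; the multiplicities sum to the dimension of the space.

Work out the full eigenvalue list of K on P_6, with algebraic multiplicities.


image of 1: 1
image of x: x + 2/3
image of x^2: x^2 + (4/3)x + 43/9
image of x^3: x^3 + 2x^2 + (43/3)x - 37/27
image of x^4: x^4 + (8/3)x^3 + (86/3)x^2 - (148/27)x + 337/81
image of x^5: x^5 + (10/3)x^4 + (430/9)x^3 - (370/27)x^2 + (1685/81)x - 781/243
image of x^6: x^6 + 4x^5 + (215/3)x^4 - (740/27)x^3 + (1685/27)x^2 - (1562/81)x + 4825/729
the matrix is upper triangular; its diagonal is (1, 1, 1, 1, 1, 1, 1)
for a triangular matrix the eigenvalues are the diagonal entries, with algebraic multiplicity their repetition count

λ = 1 (multiplicity 7)


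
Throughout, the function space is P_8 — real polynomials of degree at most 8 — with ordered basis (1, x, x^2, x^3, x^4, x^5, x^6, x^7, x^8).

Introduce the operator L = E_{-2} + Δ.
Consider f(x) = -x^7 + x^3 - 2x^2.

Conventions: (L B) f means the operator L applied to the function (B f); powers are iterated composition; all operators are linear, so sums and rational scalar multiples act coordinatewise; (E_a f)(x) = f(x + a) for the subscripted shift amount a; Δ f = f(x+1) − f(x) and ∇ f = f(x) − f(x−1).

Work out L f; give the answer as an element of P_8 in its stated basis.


E_{-2} f = -x^7 + 14x^6 - 84x^5 + 280x^4 - 559x^3 + 664x^2 - 428x + 112
Δ f = -7x^6 - 21x^5 - 35x^4 - 35x^3 - 18x^2 - 8x - 2
(E_{-2} + Δ) f = -x^7 + 7x^6 - 105x^5 + 245x^4 - 594x^3 + 646x^2 - 436x + 110

g(x) = -x^7 + 7x^6 - 105x^5 + 245x^4 - 594x^3 + 646x^2 - 436x + 110


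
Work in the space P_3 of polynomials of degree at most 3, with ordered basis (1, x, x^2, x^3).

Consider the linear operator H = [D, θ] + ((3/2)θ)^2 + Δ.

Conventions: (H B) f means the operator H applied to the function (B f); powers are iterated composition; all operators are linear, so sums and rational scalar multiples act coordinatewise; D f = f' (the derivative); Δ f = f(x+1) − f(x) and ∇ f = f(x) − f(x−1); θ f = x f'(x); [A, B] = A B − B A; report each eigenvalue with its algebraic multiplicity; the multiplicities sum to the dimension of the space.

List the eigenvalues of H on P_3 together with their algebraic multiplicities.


image of 1: 0
image of x: (9/4)x + 2
image of x^2: 9x^2 + 4x + 1
image of x^3: (81/4)x^3 + 6x^2 + 3x + 1
the matrix is upper triangular; its diagonal is (0, 9/4, 9, 81/4)
for a triangular matrix the eigenvalues are the diagonal entries, with algebraic multiplicity their repetition count

λ = 0 (multiplicity 1), λ = 9/4 (multiplicity 1), λ = 9 (multiplicity 1), λ = 81/4 (multiplicity 1)


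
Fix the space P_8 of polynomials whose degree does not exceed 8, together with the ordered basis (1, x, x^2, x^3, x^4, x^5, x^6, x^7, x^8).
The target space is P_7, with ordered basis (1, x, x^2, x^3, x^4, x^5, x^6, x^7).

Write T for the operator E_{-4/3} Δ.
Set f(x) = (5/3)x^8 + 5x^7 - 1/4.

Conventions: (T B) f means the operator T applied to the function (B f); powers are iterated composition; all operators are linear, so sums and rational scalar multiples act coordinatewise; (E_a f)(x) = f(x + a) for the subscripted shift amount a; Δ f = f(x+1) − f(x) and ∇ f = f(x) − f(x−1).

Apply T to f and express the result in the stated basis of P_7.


the result is g(x) = (40/3)x^7 - (385/9)x^6 + (385/9)x^5 + (3325/81)x^4 - (38395/243)x^3 + (43715/243)x^2 - (211535/2187)x + 136520/6561

Δ f = (40/3)x^7 + (245/3)x^6 + (595/3)x^5 + (875/3)x^4 + (805/3)x^3 + (455/3)x^2 + (145/3)x + 20/3
E_{-4/3} Δ f = (40/3)x^7 - (385/9)x^6 + (385/9)x^5 + (3325/81)x^4 - (38395/243)x^3 + (43715/243)x^2 - (211535/2187)x + 136520/6561


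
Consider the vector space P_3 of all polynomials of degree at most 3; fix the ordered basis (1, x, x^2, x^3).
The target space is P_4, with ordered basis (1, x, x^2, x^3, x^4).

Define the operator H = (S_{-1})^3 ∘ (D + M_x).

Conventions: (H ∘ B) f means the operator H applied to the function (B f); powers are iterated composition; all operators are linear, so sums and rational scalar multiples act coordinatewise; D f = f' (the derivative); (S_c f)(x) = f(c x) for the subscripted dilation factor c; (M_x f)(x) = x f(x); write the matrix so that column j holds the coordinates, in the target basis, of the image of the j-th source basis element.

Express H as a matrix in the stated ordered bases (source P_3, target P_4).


the matrix is [[0, 1, 0, 0]; [-1, 0, -2, 0]; [0, 1, 0, 3]; [0, 0, -1, 0]; [0, 0, 0, 1]] (rows listed top to bottom)

image of 1: -x
image of x: x^2 + 1
image of x^2: -x^3 - 2x
image of x^3: x^4 + 3x^2
each image's coordinates form column j of the matrix


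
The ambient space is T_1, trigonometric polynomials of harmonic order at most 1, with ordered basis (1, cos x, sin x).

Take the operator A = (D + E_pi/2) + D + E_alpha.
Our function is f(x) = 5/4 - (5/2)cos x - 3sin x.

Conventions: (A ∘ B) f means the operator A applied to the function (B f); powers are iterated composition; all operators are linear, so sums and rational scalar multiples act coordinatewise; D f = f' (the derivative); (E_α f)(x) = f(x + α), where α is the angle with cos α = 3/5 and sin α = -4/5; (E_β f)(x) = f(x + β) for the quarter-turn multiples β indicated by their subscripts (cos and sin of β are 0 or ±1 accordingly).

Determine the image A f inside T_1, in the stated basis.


D f = -3cos x + (5/2)sin x
E_pi/2 f = 5/4 - 3cos x + (5/2)sin x
(D + E_pi/2) f = 5/4 - 6cos x + 5sin x
D f = -3cos x + (5/2)sin x
E_alpha f = 5/4 + (9/10)cos x - (19/5)sin x
((D + E_pi/2) + D + E_alpha) f = 5/2 - (81/10)cos x + (37/10)sin x

the image equals g(x) = 5/2 - (81/10)cos x + (37/10)sin x


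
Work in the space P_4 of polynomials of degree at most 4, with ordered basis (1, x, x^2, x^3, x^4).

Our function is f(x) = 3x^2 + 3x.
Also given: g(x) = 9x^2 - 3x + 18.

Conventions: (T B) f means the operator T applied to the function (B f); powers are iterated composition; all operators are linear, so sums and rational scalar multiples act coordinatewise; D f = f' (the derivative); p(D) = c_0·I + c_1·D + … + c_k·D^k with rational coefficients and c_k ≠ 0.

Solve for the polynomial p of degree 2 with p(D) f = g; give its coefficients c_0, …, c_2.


D^0 f = 3x^2 + 3x
D^1 f = 6x + 3
D^2 f = 6
matching coefficients of g against c_0 f + c_1 Df + … from the top degree down determines the c_i
solution: c_0 = 3, c_1 = -2, c_2 = 4

c_0 = 3, c_1 = -2, c_2 = 4


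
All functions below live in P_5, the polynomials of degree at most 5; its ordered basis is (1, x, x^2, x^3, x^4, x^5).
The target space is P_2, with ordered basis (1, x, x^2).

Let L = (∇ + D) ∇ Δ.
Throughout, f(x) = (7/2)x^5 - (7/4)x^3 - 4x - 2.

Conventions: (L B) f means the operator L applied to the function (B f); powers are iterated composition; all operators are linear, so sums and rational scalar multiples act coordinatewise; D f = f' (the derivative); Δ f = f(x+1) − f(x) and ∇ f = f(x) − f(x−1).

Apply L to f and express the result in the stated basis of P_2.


the image equals g(x) = 420x^2 - 210x + 119

Δ f = (35/2)x^4 + 35x^3 + (119/4)x^2 + (49/4)x - 9/4
∇ Δ f = 70x^3 + (49/2)x
∇ ∇ Δ f = 210x^2 - 210x + 189/2
D ∇ Δ f = 210x^2 + 49/2
(∇ + D) ∇ Δ f = 420x^2 - 210x + 119


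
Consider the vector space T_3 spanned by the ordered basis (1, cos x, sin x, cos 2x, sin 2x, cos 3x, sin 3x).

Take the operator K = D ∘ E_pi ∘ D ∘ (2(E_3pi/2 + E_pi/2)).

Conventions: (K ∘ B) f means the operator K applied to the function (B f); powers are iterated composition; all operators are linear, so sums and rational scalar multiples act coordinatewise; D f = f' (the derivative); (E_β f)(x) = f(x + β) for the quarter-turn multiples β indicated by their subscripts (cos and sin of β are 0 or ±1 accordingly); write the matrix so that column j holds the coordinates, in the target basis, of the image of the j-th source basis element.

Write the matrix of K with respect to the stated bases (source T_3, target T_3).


image of 1: 0
image of cos x: 0
image of sin x: 0
image of cos 2x: 16cos 2x
image of sin 2x: 16sin 2x
image of cos 3x: 0
image of sin 3x: 0
each image's coordinates form column j of the matrix

the matrix is [[0, 0, 0, 0, 0, 0, 0]; [0, 0, 0, 0, 0, 0, 0]; [0, 0, 0, 0, 0, 0, 0]; [0, 0, 0, 16, 0, 0, 0]; [0, 0, 0, 0, 16, 0, 0]; [0, 0, 0, 0, 0, 0, 0]; [0, 0, 0, 0, 0, 0, 0]] (rows listed top to bottom)


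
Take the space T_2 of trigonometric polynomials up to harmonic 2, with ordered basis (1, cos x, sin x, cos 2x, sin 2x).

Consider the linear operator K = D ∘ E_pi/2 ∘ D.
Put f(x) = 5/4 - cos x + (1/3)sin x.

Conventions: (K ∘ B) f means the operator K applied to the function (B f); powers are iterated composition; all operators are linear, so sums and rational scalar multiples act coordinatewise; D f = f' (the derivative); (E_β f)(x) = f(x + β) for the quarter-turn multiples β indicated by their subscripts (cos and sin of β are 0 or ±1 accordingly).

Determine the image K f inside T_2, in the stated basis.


D f = (1/3)cos x + sin x
E_pi/2 D f = cos x - (1/3)sin x
D (E_pi/2 ∘ D) f = -(1/3)cos x - sin x

the result is g(x) = -(1/3)cos x - sin x


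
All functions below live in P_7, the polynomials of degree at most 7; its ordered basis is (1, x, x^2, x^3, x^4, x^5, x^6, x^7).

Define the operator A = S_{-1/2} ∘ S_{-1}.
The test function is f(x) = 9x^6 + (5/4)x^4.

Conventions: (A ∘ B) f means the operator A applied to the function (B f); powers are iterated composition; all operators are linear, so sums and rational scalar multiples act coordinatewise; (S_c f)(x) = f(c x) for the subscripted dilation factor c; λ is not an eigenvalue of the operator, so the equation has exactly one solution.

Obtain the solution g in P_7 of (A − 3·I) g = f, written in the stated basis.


the result is g(x) = -(576/191)x^6 - (20/47)x^4

write g with unknown coordinates in the stated basis and equate coefficients in (A − 3·I) g = f
solving from the highest basis element down gives g = -(576/191)x^6 - (20/47)x^4
check: A g = -(9/191)x^6 - (5/188)x^4
so A g − 3·g = 9x^6 + (5/4)x^4 = f ✓


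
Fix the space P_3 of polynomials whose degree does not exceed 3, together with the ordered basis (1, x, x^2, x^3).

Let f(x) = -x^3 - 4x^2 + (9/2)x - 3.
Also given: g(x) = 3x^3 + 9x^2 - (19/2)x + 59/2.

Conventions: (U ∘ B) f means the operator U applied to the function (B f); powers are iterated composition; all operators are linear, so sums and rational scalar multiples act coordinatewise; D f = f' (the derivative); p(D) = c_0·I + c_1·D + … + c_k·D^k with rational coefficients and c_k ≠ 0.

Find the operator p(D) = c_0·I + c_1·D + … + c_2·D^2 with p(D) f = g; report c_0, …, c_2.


p(D) = -3·I + D − 2·D^2, i.e. c_0 = -3, c_1 = 1, c_2 = -2

D^0 f = -x^3 - 4x^2 + (9/2)x - 3
D^1 f = -3x^2 - 8x + 9/2
D^2 f = -6x - 8
matching coefficients of g against c_0 f + c_1 Df + … from the top degree down determines the c_i
solution: c_0 = -3, c_1 = 1, c_2 = -2


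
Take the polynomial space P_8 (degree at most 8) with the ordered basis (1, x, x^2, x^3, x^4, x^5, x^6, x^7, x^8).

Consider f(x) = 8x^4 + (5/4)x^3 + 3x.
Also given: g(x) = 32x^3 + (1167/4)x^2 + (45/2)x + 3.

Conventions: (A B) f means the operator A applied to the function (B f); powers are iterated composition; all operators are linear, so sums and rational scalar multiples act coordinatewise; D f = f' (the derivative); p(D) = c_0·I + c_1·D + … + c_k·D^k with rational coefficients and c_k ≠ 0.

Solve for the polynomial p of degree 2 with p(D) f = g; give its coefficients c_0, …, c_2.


D^0 f = 8x^4 + (5/4)x^3 + 3x
D^1 f = 32x^3 + (15/4)x^2 + 3
D^2 f = 96x^2 + (15/2)x
matching coefficients of g against c_0 f + c_1 Df + … from the top degree down determines the c_i
solution: c_0 = 0, c_1 = 1, c_2 = 3

c_0 = 0, c_1 = 1, c_2 = 3


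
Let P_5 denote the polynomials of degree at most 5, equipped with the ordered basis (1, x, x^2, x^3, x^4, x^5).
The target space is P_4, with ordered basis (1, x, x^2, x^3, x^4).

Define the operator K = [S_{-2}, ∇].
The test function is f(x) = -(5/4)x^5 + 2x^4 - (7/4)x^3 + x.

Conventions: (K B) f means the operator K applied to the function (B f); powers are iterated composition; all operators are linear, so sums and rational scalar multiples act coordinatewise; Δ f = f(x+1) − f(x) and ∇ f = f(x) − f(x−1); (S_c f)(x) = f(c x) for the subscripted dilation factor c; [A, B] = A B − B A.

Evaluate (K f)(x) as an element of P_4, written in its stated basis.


the image equals g(x) = -300x^4 + 108x^3 - 369x^2 + 75x - 24

∇ f = -(25/4)x^4 + (41/2)x^3 - (119/4)x^2 + (39/2)x - 4
S_{-2} ∇ f = -100x^4 - 164x^3 - 119x^2 - 39x - 4
S_{-2} f = 40x^5 + 32x^4 + 14x^3 - 2x
∇ S_{-2} f = 200x^4 - 272x^3 + 250x^2 - 114x + 20
[S_{-2}, ∇] f = -300x^4 + 108x^3 - 369x^2 + 75x - 24


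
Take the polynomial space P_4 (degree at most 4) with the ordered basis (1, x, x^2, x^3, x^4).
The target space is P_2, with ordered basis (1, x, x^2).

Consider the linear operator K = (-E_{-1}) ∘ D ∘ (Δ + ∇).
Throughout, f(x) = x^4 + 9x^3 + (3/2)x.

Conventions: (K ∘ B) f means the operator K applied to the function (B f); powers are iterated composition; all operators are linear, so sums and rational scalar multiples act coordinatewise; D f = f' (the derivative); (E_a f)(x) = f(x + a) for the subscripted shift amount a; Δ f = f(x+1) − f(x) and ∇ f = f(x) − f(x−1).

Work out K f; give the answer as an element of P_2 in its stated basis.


Δ f = 4x^3 + 33x^2 + 31x + 23/2
∇ f = 4x^3 + 21x^2 - 23x + 19/2
(Δ + ∇) f = 8x^3 + 54x^2 + 8x + 21
D (Δ + ∇) f = 24x^2 + 108x + 8
E_{-1} D (Δ + ∇) f = 24x^2 + 60x - 76
(-E_{-1}) D (Δ + ∇) f = -24x^2 - 60x + 76

g(x) = -24x^2 - 60x + 76


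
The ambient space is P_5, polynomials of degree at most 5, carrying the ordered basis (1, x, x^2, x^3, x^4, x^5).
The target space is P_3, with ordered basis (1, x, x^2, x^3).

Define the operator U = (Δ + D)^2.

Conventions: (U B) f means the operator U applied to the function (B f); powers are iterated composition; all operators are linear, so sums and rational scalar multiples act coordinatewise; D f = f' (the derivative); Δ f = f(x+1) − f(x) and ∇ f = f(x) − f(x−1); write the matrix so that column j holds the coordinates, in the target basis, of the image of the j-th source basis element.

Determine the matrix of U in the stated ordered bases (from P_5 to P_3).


image of 1: 0
image of x: 0
image of x^2: 8
image of x^3: 24x + 12
image of x^4: 48x^2 + 48x + 22
image of x^5: 80x^3 + 120x^2 + 110x + 40
each image's coordinates form column j of the matrix

the matrix is [[0, 0, 8, 12, 22, 40]; [0, 0, 0, 24, 48, 110]; [0, 0, 0, 0, 48, 120]; [0, 0, 0, 0, 0, 80]] (rows listed top to bottom)


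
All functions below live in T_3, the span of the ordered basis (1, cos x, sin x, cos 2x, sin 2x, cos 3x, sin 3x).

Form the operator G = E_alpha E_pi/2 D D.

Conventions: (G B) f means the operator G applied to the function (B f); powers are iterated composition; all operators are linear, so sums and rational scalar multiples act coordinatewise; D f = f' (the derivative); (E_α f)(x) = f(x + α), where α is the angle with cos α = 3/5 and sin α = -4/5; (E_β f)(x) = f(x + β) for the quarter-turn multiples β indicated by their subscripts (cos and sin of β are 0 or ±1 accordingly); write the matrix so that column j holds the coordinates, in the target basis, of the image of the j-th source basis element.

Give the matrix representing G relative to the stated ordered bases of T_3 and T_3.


image of 1: 0
image of cos x: -(4/5)cos x + (3/5)sin x
image of sin x: -(3/5)cos x - (4/5)sin x
image of cos 2x: -(28/25)cos 2x + (96/25)sin 2x
image of sin 2x: -(96/25)cos 2x - (28/25)sin 2x
image of cos 3x: (396/125)cos 3x + (1053/125)sin 3x
image of sin 3x: -(1053/125)cos 3x + (396/125)sin 3x
each image's coordinates form column j of the matrix

the matrix is [[0, 0, 0, 0, 0, 0, 0]; [0, -4/5, -3/5, 0, 0, 0, 0]; [0, 3/5, -4/5, 0, 0, 0, 0]; [0, 0, 0, -28/25, -96/25, 0, 0]; [0, 0, 0, 96/25, -28/25, 0, 0]; [0, 0, 0, 0, 0, 396/125, -1053/125]; [0, 0, 0, 0, 0, 1053/125, 396/125]] (rows listed top to bottom)


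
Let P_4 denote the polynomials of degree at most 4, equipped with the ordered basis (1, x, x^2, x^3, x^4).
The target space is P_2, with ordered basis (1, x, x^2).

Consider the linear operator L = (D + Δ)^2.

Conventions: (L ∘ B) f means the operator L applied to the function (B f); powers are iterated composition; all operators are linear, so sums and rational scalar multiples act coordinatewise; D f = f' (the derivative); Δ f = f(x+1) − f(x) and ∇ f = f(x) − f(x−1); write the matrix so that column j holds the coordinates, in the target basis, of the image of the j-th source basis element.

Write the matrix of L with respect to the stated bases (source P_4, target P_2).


the matrix is [[0, 0, 8, 12, 22]; [0, 0, 0, 24, 48]; [0, 0, 0, 0, 48]] (rows listed top to bottom)

image of 1: 0
image of x: 0
image of x^2: 8
image of x^3: 24x + 12
image of x^4: 48x^2 + 48x + 22
each image's coordinates form column j of the matrix


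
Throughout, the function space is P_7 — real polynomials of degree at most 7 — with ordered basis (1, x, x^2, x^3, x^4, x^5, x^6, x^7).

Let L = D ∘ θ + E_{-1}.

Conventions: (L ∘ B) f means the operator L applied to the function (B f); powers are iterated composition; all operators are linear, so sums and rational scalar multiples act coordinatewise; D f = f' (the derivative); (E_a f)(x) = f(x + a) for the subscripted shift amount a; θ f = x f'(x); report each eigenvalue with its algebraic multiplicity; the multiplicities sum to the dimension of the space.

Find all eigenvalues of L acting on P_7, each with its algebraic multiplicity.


image of 1: 1
image of x: x
image of x^2: x^2 + 2x + 1
image of x^3: x^3 + 6x^2 + 3x - 1
image of x^4: x^4 + 12x^3 + 6x^2 - 4x + 1
image of x^5: x^5 + 20x^4 + 10x^3 - 10x^2 + 5x - 1
image of x^6: x^6 + 30x^5 + 15x^4 - 20x^3 + 15x^2 - 6x + 1
image of x^7: x^7 + 42x^6 + 21x^5 - 35x^4 + 35x^3 - 21x^2 + 7x - 1
the matrix is upper triangular; its diagonal is (1, 1, 1, 1, 1, 1, 1, 1)
for a triangular matrix the eigenvalues are the diagonal entries, with algebraic multiplicity their repetition count

λ = 1 (multiplicity 8)


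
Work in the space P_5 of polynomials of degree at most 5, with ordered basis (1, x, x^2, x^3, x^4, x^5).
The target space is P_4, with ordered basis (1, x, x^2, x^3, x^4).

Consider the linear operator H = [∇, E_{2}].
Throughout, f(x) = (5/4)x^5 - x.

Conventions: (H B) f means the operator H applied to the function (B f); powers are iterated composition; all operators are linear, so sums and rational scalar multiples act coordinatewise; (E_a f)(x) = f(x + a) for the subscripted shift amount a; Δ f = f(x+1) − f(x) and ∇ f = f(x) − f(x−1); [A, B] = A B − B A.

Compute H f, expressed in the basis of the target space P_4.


E_{2} f = (5/4)x^5 + (25/2)x^4 + 50x^3 + 100x^2 + 99x + 38
∇ E_{2} f = (25/4)x^4 + (75/2)x^3 + (175/2)x^2 + (375/4)x + 151/4
∇ f = (25/4)x^4 - (25/2)x^3 + (25/2)x^2 - (25/4)x + 1/4
E_{2} ∇ f = (25/4)x^4 + (75/2)x^3 + (175/2)x^2 + (375/4)x + 151/4
[∇, E_{2}] f = 0

g(x) = 0


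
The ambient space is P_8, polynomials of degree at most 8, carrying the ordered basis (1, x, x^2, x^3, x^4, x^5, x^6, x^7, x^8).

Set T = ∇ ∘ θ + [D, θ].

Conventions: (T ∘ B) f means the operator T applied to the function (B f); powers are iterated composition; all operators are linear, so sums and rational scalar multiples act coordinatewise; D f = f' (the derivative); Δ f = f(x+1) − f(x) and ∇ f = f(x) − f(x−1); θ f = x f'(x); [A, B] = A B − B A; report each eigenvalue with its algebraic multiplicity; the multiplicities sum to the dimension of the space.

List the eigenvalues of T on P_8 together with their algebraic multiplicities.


λ = 0 (multiplicity 9)

image of 1: 0
image of x: 2
image of x^2: 6x - 2
image of x^3: 12x^2 - 9x + 3
image of x^4: 20x^3 - 24x^2 + 16x - 4
image of x^5: 30x^4 - 50x^3 + 50x^2 - 25x + 5
image of x^6: 42x^5 - 90x^4 + 120x^3 - 90x^2 + 36x - 6
image of x^7: 56x^6 - 147x^5 + 245x^4 - 245x^3 + 147x^2 - 49x + 7
image of x^8: 72x^7 - 224x^6 + 448x^5 - 560x^4 + 448x^3 - 224x^2 + 64x - 8
the matrix is upper triangular; its diagonal is (0, 0, 0, 0, 0, 0, 0, 0, 0)
for a triangular matrix the eigenvalues are the diagonal entries, with algebraic multiplicity their repetition count


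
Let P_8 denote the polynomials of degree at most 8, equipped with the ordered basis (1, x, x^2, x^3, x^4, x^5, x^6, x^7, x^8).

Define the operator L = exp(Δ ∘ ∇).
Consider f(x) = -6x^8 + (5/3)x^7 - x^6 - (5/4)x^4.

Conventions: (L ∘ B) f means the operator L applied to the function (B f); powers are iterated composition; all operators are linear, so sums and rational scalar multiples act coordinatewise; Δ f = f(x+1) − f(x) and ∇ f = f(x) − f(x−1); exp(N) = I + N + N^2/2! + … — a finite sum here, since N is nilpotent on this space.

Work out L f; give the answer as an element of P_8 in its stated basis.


order-1 term: -336x^6 + 70x^5 - 870x^4 + (350/3)x^3 - 381x^2 + (70/3)x - 33/2
order-2 term: -5040x^4 + 700x^3 - 10260x^2 + 700x - 1587
order-3 term: -20160x^2 + 1400x - 10200
order-4 term: -10080
the series for exp(Δ ∘ ∇) f terminates at order 4
exp(Δ ∘ ∇) f = -6x^8 + (5/3)x^7 - 337x^6 + 70x^5 - (23645/4)x^4 + (2450/3)x^3 - 30801x^2 + (6370/3)x - 43767/2

g(x) = -6x^8 + (5/3)x^7 - 337x^6 + 70x^5 - (23645/4)x^4 + (2450/3)x^3 - 30801x^2 + (6370/3)x - 43767/2


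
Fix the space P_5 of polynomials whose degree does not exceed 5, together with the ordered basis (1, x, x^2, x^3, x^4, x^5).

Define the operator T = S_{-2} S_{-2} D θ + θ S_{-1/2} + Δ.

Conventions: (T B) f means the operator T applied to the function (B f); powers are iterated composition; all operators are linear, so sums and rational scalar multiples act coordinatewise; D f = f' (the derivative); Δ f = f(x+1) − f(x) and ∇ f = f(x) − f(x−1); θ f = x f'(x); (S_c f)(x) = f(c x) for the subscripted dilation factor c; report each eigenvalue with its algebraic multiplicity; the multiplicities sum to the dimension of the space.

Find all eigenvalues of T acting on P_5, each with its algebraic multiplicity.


λ = -1/2 (multiplicity 1), λ = -3/8 (multiplicity 1), λ = -5/32 (multiplicity 1), λ = 0 (multiplicity 1), λ = 1/4 (multiplicity 1), λ = 1/2 (multiplicity 1)

image of 1: 0
image of x: -(1/2)x + 2
image of x^2: (1/2)x^2 + 18x + 1
image of x^3: -(3/8)x^3 + 147x^2 + 3x + 1
image of x^4: (1/4)x^4 + 1028x^3 + 6x^2 + 4x + 1
image of x^5: -(5/32)x^5 + 6405x^4 + 10x^3 + 10x^2 + 5x + 1
the matrix is upper triangular; its diagonal is (0, -1/2, 1/2, -3/8, 1/4, -5/32)
for a triangular matrix the eigenvalues are the diagonal entries, with algebraic multiplicity their repetition count


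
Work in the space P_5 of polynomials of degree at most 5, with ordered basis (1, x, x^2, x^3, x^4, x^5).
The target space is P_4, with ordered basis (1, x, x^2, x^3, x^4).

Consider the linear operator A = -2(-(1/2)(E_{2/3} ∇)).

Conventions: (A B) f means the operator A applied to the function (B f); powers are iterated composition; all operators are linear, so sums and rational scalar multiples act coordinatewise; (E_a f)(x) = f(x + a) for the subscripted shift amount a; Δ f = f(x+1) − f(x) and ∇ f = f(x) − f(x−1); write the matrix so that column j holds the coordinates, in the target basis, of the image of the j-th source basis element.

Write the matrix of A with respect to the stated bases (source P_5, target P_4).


the matrix is [[0, 1, 1/3, 1/3, 5/27, 11/81]; [0, 0, 2, 1, 4/3, 25/27]; [0, 0, 0, 3, 2, 10/3]; [0, 0, 0, 0, 4, 10/3]; [0, 0, 0, 0, 0, 5]] (rows listed top to bottom)

image of 1: 0
image of x: 1
image of x^2: 2x + 1/3
image of x^3: 3x^2 + x + 1/3
image of x^4: 4x^3 + 2x^2 + (4/3)x + 5/27
image of x^5: 5x^4 + (10/3)x^3 + (10/3)x^2 + (25/27)x + 11/81
each image's coordinates form column j of the matrix


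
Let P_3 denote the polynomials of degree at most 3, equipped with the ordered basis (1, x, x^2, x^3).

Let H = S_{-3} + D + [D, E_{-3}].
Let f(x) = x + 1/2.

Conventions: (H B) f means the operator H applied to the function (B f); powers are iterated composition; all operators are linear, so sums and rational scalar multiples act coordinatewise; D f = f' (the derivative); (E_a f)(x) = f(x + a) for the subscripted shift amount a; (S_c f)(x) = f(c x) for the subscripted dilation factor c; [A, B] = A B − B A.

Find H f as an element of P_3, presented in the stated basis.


the result is g(x) = -3x + 3/2

S_{-3} f = -3x + 1/2
D f = 1
E_{-3} f = x - 5/2
D E_{-3} f = 1
D f = 1
E_{-3} D f = 1
[D, E_{-3}] f = 0
(S_{-3} + D + [D, E_{-3}]) f = -3x + 3/2


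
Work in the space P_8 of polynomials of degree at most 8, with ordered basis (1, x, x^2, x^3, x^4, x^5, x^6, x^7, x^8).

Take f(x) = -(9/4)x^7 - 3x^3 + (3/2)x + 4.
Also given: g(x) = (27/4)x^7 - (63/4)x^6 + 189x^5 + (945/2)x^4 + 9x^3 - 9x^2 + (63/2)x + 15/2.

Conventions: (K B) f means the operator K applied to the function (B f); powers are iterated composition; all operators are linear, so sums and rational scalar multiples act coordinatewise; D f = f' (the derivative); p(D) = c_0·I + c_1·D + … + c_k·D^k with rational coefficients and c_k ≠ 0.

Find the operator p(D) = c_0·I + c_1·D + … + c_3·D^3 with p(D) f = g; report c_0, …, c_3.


D^0 f = -(9/4)x^7 - 3x^3 + (3/2)x + 4
D^1 f = -(63/4)x^6 - 9x^2 + 3/2
D^2 f = -(189/2)x^5 - 18x
D^3 f = -(945/2)x^4 - 18
matching coefficients of g against c_0 f + c_1 Df + … from the top degree down determines the c_i
solution: c_0 = -3, c_1 = 1, c_2 = -2, c_3 = -1

c_0 = -3, c_1 = 1, c_2 = -2, c_3 = -1


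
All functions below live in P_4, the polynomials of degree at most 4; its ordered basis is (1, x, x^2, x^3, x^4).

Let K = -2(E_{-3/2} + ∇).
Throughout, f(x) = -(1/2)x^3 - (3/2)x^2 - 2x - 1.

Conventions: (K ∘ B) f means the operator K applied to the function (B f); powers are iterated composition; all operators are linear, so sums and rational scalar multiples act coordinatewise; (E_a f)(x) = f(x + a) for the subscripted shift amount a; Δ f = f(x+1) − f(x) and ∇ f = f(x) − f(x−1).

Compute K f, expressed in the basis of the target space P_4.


g(x) = x^3 + (3/2)x^2 + (19/4)x + 11/8

E_{-3/2} f = -(1/2)x^3 + (3/4)x^2 - (7/8)x + 5/16
∇ f = -(3/2)x^2 - (3/2)x - 1
(E_{-3/2} + ∇) f = -(1/2)x^3 - (3/4)x^2 - (19/8)x - 11/16
(-2(E_{-3/2} + ∇)) f = x^3 + (3/2)x^2 + (19/4)x + 11/8


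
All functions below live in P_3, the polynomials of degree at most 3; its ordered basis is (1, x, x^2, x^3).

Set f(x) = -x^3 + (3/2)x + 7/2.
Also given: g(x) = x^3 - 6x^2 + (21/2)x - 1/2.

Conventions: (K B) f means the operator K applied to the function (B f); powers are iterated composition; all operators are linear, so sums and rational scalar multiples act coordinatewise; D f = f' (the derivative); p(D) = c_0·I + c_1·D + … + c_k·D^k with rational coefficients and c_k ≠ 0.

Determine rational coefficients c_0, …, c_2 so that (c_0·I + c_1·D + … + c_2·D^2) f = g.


c_0 = -1, c_1 = 2, c_2 = -2

D^0 f = -x^3 + (3/2)x + 7/2
D^1 f = -3x^2 + 3/2
D^2 f = -6x
matching coefficients of g against c_0 f + c_1 Df + … from the top degree down determines the c_i
solution: c_0 = -1, c_1 = 2, c_2 = -2


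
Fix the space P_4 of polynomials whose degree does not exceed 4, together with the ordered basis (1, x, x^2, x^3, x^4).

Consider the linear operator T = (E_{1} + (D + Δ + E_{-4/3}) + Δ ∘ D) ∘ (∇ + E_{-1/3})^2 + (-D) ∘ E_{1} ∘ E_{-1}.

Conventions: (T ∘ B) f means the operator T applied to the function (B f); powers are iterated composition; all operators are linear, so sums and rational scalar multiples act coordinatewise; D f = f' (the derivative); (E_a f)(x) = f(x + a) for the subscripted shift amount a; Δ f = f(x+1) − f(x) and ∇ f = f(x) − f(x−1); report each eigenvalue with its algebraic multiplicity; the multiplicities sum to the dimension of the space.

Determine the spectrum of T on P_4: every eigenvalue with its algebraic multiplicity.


λ = 2 (multiplicity 5)

image of 1: 2
image of x: 2x + 10/3
image of x^2: 2x^2 + (20/3)x + 76/9
image of x^3: 2x^3 + 10x^2 + (76/3)x + 487/27
image of x^4: 2x^4 + (40/3)x^3 + (152/3)x^2 + (1948/27)x - 218/81
the matrix is upper triangular; its diagonal is (2, 2, 2, 2, 2)
for a triangular matrix the eigenvalues are the diagonal entries, with algebraic multiplicity their repetition count


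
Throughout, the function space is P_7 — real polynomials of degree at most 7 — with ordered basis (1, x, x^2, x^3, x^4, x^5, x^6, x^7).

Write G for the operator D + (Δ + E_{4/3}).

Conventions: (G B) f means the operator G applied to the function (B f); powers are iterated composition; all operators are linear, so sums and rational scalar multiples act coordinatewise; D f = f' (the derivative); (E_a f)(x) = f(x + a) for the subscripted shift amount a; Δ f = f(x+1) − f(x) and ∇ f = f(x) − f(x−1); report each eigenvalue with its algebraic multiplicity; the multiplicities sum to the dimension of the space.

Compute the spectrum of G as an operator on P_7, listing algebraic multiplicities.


λ = 1 (multiplicity 8)

image of 1: 1
image of x: x + 10/3
image of x^2: x^2 + (20/3)x + 25/9
image of x^3: x^3 + 10x^2 + (25/3)x + 91/27
image of x^4: x^4 + (40/3)x^3 + (50/3)x^2 + (364/27)x + 337/81
image of x^5: x^5 + (50/3)x^4 + (250/9)x^3 + (910/27)x^2 + (1685/81)x + 1267/243
image of x^6: x^6 + 20x^5 + (125/3)x^4 + (1820/27)x^3 + (1685/27)x^2 + (2534/81)x + 4825/729
image of x^7: x^7 + (70/3)x^6 + (175/3)x^5 + (3185/27)x^4 + (11795/81)x^3 + (8869/81)x^2 + (33775/729)x + 18571/2187
the matrix is upper triangular; its diagonal is (1, 1, 1, 1, 1, 1, 1, 1)
for a triangular matrix the eigenvalues are the diagonal entries, with algebraic multiplicity their repetition count


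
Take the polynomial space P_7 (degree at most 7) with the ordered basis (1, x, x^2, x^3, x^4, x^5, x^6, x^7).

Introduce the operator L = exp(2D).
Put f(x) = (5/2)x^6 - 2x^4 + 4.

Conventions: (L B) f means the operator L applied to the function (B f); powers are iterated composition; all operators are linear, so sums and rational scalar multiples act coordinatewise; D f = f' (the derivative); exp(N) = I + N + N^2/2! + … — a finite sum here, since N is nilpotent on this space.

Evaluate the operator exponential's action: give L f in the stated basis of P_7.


order-1 term: 30x^5 - 16x^3
order-2 term: 150x^4 - 48x^2
order-3 term: 400x^3 - 64x
order-4 term: 600x^2 - 32
order-5 term: 480x
order-6 term: 160
the series for exp(2D) f terminates at order 6
exp(2D) f = (5/2)x^6 + 30x^5 + 148x^4 + 384x^3 + 552x^2 + 416x + 132

g(x) = (5/2)x^6 + 30x^5 + 148x^4 + 384x^3 + 552x^2 + 416x + 132


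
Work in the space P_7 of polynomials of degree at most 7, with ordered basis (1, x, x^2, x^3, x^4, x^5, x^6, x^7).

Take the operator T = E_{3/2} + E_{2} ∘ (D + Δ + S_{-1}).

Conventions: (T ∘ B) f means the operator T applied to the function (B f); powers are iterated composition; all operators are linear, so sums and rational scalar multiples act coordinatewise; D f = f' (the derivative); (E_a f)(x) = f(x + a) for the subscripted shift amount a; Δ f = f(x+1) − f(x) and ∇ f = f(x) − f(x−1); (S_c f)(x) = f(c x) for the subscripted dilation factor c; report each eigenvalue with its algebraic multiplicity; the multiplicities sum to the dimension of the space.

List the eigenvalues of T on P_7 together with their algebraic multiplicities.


λ = 0 (multiplicity 4), λ = 2 (multiplicity 4)

image of 1: 2
image of x: 3/2
image of x^2: 2x^2 + 11x + 61/4
image of x^3: (9/2)x^2 + (87/4)x + 211/8
image of x^4: 2x^4 + 22x^3 + (183/2)x^2 + (339/2)x + 1889/16
image of x^5: (15/2)x^4 + (145/2)x^3 + (1055/4)x^2 + (6885/16)x + 8531/32
image of x^6: 2x^6 + 33x^5 + (915/4)x^4 + (1695/2)x^3 + (28335/16)x^2 + (31737/16)x + 59673/64
image of x^7: (21/2)x^6 + (609/4)x^5 + (7385/8)x^4 + (48195/16)x^3 + (179151/32)x^2 + (360367/64)x + 306699/128
the matrix is upper triangular; its diagonal is (2, 0, 2, 0, 2, 0, 2, 0)
for a triangular matrix the eigenvalues are the diagonal entries, with algebraic multiplicity their repetition count


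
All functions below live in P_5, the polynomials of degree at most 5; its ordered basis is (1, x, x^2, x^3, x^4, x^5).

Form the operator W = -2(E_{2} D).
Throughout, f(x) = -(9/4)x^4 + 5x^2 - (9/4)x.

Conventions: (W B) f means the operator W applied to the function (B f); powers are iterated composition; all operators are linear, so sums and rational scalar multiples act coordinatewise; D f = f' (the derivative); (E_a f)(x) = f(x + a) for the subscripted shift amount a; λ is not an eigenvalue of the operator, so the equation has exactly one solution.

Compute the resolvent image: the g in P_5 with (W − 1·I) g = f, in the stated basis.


write g with unknown coordinates in the stated basis and equate coefficients in (W − 1·I) g = f
solving from the highest basis element down gives g = (9/4)x^4 - 18x^3 - 5x^2 + (953/4)x - 297/2
check: W g = -18x^3 + 236x - 297/2
so W g − 1·g = -(9/4)x^4 + 5x^2 - (9/4)x = f ✓

g(x) = (9/4)x^4 - 18x^3 - 5x^2 + (953/4)x - 297/2


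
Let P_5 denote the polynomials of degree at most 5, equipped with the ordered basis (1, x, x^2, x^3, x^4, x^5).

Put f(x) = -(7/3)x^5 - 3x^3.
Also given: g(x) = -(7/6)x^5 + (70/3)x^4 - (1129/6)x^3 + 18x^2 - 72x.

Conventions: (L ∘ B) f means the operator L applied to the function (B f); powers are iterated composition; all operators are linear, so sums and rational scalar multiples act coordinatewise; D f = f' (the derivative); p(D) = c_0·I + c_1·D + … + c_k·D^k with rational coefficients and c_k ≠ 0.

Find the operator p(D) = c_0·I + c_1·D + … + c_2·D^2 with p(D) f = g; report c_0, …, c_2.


D^0 f = -(7/3)x^5 - 3x^3
D^1 f = -(35/3)x^4 - 9x^2
D^2 f = -(140/3)x^3 - 18x
matching coefficients of g against c_0 f + c_1 Df + … from the top degree down determines the c_i
solution: c_0 = 1/2, c_1 = -2, c_2 = 4

p(D) = (1/2)·I − 2·D + 4·D^2, i.e. c_0 = 1/2, c_1 = -2, c_2 = 4


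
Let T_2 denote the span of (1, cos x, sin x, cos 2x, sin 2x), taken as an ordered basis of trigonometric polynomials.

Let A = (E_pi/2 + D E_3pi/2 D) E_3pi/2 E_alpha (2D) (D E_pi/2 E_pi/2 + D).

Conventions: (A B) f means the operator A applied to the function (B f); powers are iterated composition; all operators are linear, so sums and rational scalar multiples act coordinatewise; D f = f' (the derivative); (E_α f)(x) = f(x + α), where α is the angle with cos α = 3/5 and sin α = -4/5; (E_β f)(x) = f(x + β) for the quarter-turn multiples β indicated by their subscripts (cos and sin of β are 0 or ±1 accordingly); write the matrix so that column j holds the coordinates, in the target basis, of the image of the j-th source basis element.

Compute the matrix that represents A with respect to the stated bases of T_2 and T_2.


image of 1: 0
image of cos x: 0
image of sin x: 0
image of cos 2x: -(336/25)cos 2x + (1152/25)sin 2x
image of sin 2x: -(1152/25)cos 2x - (336/25)sin 2x
each image's coordinates form column j of the matrix

the matrix is [[0, 0, 0, 0, 0]; [0, 0, 0, 0, 0]; [0, 0, 0, 0, 0]; [0, 0, 0, -336/25, -1152/25]; [0, 0, 0, 1152/25, -336/25]] (rows listed top to bottom)


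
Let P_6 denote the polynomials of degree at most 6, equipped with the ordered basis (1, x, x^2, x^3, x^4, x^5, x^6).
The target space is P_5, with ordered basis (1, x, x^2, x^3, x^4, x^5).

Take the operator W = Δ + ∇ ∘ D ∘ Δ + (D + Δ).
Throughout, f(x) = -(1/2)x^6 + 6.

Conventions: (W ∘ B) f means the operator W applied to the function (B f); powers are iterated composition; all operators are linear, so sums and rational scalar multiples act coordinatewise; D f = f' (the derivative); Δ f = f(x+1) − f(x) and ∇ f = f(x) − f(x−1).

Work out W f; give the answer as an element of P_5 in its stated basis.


the image equals g(x) = -9x^5 - 15x^4 - 80x^3 - 15x^2 - 36x - 1

Δ f = -3x^5 - (15/2)x^4 - 10x^3 - (15/2)x^2 - 3x - 1/2
Δ f = -3x^5 - (15/2)x^4 - 10x^3 - (15/2)x^2 - 3x - 1/2
D Δ f = -15x^4 - 30x^3 - 30x^2 - 15x - 3
∇ D Δ f = -60x^3 - 30x
D f = -3x^5
Δ f = -3x^5 - (15/2)x^4 - 10x^3 - (15/2)x^2 - 3x - 1/2
(D + Δ) f = -6x^5 - (15/2)x^4 - 10x^3 - (15/2)x^2 - 3x - 1/2
(Δ + ∇ ∘ D ∘ Δ + (D + Δ)) f = -9x^5 - 15x^4 - 80x^3 - 15x^2 - 36x - 1


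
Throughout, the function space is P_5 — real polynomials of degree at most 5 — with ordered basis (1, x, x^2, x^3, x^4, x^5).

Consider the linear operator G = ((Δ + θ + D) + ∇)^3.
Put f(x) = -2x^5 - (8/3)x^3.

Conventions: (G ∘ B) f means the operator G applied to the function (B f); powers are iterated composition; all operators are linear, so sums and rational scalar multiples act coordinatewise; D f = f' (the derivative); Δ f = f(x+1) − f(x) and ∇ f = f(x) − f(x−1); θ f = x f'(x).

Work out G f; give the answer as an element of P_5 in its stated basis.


Δ f = -10x^4 - 20x^3 - 28x^2 - 18x - 14/3
θ f = -10x^5 - 8x^3
D f = -10x^4 - 8x^2
(Δ + θ + D) f = -10x^5 - 20x^4 - 28x^3 - 36x^2 - 18x - 14/3
∇ f = -10x^4 + 20x^3 - 28x^2 + 18x - 14/3
((Δ + θ + D) + ∇) f = -10x^5 - 30x^4 - 8x^3 - 64x^2 - 28/3
Δ ((Δ + θ + D) + ∇) f = -50x^4 - 220x^3 - 304x^2 - 322x - 112
θ ((Δ + θ + D) + ∇) f = -50x^5 - 120x^4 - 24x^3 - 128x^2
D ((Δ + θ + D) + ∇) f = -50x^4 - 120x^3 - 24x^2 - 128x
(Δ + θ + D) ((Δ + θ + D) + ∇) f = -50x^5 - 220x^4 - 364x^3 - 456x^2 - 450x - 112
∇ ((Δ + θ + D) + ∇) f = -50x^4 - 20x^3 + 56x^2 - 174x + 76
((Δ + θ + D) + ∇) ((Δ + θ + D) + ∇) f = -50x^5 - 270x^4 - 384x^3 - 400x^2 - 624x - 36
Δ ((Δ + θ + D) + ∇) ((Δ + θ + D) + ∇) f = -250x^4 - 1580x^3 - 3272x^2 - 3282x - 1728
θ ((Δ + θ + D) + ∇) ((Δ + θ + D) + ∇) f = -250x^5 - 1080x^4 - 1152x^3 - 800x^2 - 624x
D ((Δ + θ + D) + ∇) ((Δ + θ + D) + ∇) f = -250x^4 - 1080x^3 - 1152x^2 - 800x - 624
(Δ + θ + D) ((Δ + θ + D) + ∇) ((Δ + θ + D) + ∇) f = -250x^5 - 1580x^4 - 3812x^3 - 5224x^2 - 4706x - 2352
∇ ((Δ + θ + D) + ∇) ((Δ + θ + D) + ∇) f = -250x^4 - 580x^3 - 32x^2 - 478x - 388
((Δ + θ + D) + ∇) ((Δ + θ + D) + ∇) ((Δ + θ + D) + ∇) f = -250x^5 - 1830x^4 - 4392x^3 - 5256x^2 - 5184x - 2740

g(x) = -250x^5 - 1830x^4 - 4392x^3 - 5256x^2 - 5184x - 2740


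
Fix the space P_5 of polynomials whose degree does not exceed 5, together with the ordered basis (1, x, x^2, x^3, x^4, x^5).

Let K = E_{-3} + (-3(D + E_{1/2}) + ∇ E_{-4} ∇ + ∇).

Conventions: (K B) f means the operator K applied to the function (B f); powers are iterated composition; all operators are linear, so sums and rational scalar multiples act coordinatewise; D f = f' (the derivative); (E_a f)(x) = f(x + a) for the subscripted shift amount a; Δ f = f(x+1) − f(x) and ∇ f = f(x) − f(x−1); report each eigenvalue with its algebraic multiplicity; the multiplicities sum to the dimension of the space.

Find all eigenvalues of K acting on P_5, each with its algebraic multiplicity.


image of 1: -2
image of x: -2x - 13/2
image of x^2: -2x^2 - 13x + 37/4
image of x^3: -2x^3 - (39/2)x^2 + (111/4)x - 451/8
image of x^4: -2x^4 - 26x^3 + (111/2)x^2 - (451/2)x + 6109/16
image of x^5: -2x^5 - (65/2)x^4 + (185/2)x^3 - (2255/4)x^2 + (30545/16)x - 89347/32
the matrix is upper triangular; its diagonal is (-2, -2, -2, -2, -2, -2)
for a triangular matrix the eigenvalues are the diagonal entries, with algebraic multiplicity their repetition count

λ = -2 (multiplicity 6)


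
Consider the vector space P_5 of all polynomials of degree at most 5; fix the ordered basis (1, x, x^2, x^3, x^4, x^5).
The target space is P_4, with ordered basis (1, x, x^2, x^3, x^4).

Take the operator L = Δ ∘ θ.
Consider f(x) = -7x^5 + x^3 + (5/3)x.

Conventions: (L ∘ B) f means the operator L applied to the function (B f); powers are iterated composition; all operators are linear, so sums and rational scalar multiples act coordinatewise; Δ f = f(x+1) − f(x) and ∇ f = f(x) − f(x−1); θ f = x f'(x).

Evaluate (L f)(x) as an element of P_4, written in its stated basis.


the result is g(x) = -175x^4 - 350x^3 - 341x^2 - 166x - 91/3

θ f = -35x^5 + 3x^3 + (5/3)x
Δ θ f = -175x^4 - 350x^3 - 341x^2 - 166x - 91/3
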